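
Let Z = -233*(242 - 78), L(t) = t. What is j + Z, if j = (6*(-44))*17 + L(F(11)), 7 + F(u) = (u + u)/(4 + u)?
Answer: -640583/15 ≈ -42706.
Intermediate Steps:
F(u) = -7 + 2*u/(4 + u) (F(u) = -7 + (u + u)/(4 + u) = -7 + (2*u)/(4 + u) = -7 + 2*u/(4 + u))
j = -67403/15 (j = (6*(-44))*17 + (-28 - 5*11)/(4 + 11) = -264*17 + (-28 - 55)/15 = -4488 + (1/15)*(-83) = -4488 - 83/15 = -67403/15 ≈ -4493.5)
Z = -38212 (Z = -233*164 = -38212)
j + Z = -67403/15 - 38212 = -640583/15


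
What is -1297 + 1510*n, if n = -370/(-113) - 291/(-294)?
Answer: 28470366/5537 ≈ 5141.8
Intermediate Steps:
n = 47221/11074 (n = -370*(-1/113) - 291*(-1/294) = 370/113 + 97/98 = 47221/11074 ≈ 4.2641)
-1297 + 1510*n = -1297 + 1510*(47221/11074) = -1297 + 35651855/5537 = 28470366/5537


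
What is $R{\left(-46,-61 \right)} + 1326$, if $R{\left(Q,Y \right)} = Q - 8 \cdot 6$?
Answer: $1232$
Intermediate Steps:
$R{\left(Q,Y \right)} = -48 + Q$ ($R{\left(Q,Y \right)} = Q - 48 = -48 + Q$)
$R{\left(-46,-61 \right)} + 1326 = \left(-48 - 46\right) + 1326 = -94 + 1326 = 1232$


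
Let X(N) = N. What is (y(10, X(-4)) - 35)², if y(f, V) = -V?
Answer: 961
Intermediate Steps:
(y(10, X(-4)) - 35)² = (-1*(-4) - 35)² = (4 - 35)² = (-31)² = 961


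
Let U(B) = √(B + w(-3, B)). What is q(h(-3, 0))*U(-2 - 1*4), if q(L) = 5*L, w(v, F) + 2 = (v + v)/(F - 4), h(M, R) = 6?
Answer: 6*I*√185 ≈ 81.609*I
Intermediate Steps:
w(v, F) = -2 + 2*v/(-4 + F) (w(v, F) = -2 + (v + v)/(F - 4) = -2 + (2*v)/(-4 + F) = -2 + 2*v/(-4 + F))
U(B) = √(B + 2*(1 - B)/(-4 + B)) (U(B) = √(B + 2*(4 - 3 - B)/(-4 + B)) = √(B + 2*(1 - B)/(-4 + B)))
q(h(-3, 0))*U(-2 - 1*4) = (5*6)*√((2 + (-2 - 1*4)² - 6*(-2 - 1*4))/(-4 + (-2 - 1*4))) = 30*√((2 + (-2 - 4)² - 6*(-2 - 4))/(-4 + (-2 - 4))) = 30*√((2 + (-6)² - 6*(-6))/(-4 - 6)) = 30*√((2 + 36 + 36)/(-10)) = 30*√(-⅒*74) = 30*√(-37/5) = 30*(I*√185/5) = 6*I*√185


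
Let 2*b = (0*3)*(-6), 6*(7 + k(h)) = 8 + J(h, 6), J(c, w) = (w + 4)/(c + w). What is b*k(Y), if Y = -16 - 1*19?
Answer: 0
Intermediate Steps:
J(c, w) = (4 + w)/(c + w)
Y = -35 (Y = -16 - 19 = -35)
k(h) = -17/3 + 5/(3*(6 + h)) (k(h) = -7 + (8 + (4 + 6)/(h + 6))/6 = -7 + (8 + 10/(6 + h))/6 = -7 + (4/3 + 5/(3*(6 + h))) = -17/3 + 5/(3*(6 + h)))
b = 0 (b = ((0*3)*(-6))/2 = (0*(-6))/2 = (½)*0 = 0)
b*k(Y) = 0*((-97 - 17*(-35))/(3*(6 - 35))) = 0*((⅓)*(-97 + 595)/(-29)) = 0*((⅓)*(-1/29)*498) = 0*(-166/29) = 0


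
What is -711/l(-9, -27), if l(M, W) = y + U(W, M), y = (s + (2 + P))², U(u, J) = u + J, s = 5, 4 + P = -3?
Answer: 79/4 ≈ 19.750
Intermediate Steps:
P = -7 (P = -4 - 3 = -7)
U(u, J) = J + u
y = 0 (y = (5 + (2 - 7))² = (5 - 5)² = 0² = 0)
l(M, W) = M + W (l(M, W) = 0 + (M + W) = M + W)
-711/l(-9, -27) = -711/(-9 - 27) = -711/(-36) = -711*(-1/36) = 79/4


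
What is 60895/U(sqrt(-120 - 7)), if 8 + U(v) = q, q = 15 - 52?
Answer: -12179/9 ≈ -1353.2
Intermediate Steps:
q = -37
U(v) = -45 (U(v) = -8 - 37 = -45)
60895/U(sqrt(-120 - 7)) = 60895/(-45) = 60895*(-1/45) = -12179/9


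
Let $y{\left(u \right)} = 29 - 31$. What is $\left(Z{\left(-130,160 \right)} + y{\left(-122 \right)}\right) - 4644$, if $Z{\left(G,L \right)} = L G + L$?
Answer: $-25286$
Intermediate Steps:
$Z{\left(G,L \right)} = L + G L$ ($Z{\left(G,L \right)} = G L + L = L + G L$)
$y{\left(u \right)} = -2$ ($y{\left(u \right)} = 29 - 31 = -2$)
$\left(Z{\left(-130,160 \right)} + y{\left(-122 \right)}\right) - 4644 = \left(160 \left(1 - 130\right) - 2\right) - 4644 = \left(160 \left(-129\right) - 2\right) - 4644 = \left(-20640 - 2\right) - 4644 = -20642 - 4644 = -25286$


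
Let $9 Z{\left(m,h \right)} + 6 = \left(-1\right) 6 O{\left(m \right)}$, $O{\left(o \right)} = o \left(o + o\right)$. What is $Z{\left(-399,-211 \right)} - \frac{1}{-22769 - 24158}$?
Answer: $- \frac{29883395159}{140781} \approx -2.1227 \cdot 10^{5}$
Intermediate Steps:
$O{\left(o \right)} = 2 o^{2}$ ($O{\left(o \right)} = o 2 o = 2 o^{2}$)
$Z{\left(m,h \right)} = - \frac{2}{3} - \frac{4 m^{2}}{3}$ ($Z{\left(m,h \right)} = - \frac{2}{3} + \frac{\left(-1\right) 6 \cdot 2 m^{2}}{9} = - \frac{2}{3} + \frac{\left(-6\right) 2 m^{2}}{9} = - \frac{2}{3} + \frac{\left(-12\right) m^{2}}{9} = - \frac{2}{3} - \frac{4 m^{2}}{3}$)
$Z{\left(-399,-211 \right)} - \frac{1}{-22769 - 24158} = \left(- \frac{2}{3} - \frac{4 \left(-399\right)^{2}}{3}\right) - \frac{1}{-22769 - 24158} = \left(- \frac{2}{3} - 212268\right) - \frac{1}{-46927} = \left(- \frac{2}{3} - 212268\right) - - \frac{1}{46927} = - \frac{636806}{3} + \frac{1}{46927} = - \frac{29883395159}{140781}$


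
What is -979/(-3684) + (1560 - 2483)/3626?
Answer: 74761/6679092 ≈ 0.011193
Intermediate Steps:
-979/(-3684) + (1560 - 2483)/3626 = -979*(-1/3684) - 923*1/3626 = 979/3684 - 923/3626 = 74761/6679092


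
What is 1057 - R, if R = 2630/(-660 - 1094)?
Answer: 928304/877 ≈ 1058.5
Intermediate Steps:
R = -1315/877 (R = 2630/(-1754) = 2630*(-1/1754) = -1315/877 ≈ -1.4994)
1057 - R = 1057 - 1*(-1315/877) = 1057 + 1315/877 = 928304/877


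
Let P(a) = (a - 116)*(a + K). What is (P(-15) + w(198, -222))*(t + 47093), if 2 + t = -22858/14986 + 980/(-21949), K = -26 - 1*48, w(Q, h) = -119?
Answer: 89371637226518040/164463857 ≈ 5.4341e+8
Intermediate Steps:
K = -74 (K = -26 - 48 = -74)
t = -587125975/164463857 (t = -2 + (-22858/14986 + 980/(-21949)) = -2 + (-22858*1/14986 + 980*(-1/21949)) = -2 + (-11429/7493 - 980/21949) = -2 - 258198261/164463857 = -587125975/164463857 ≈ -3.5699)
P(a) = (-116 + a)*(-74 + a) (P(a) = (a - 116)*(a - 74) = (-116 + a)*(-74 + a))
(P(-15) + w(198, -222))*(t + 47093) = ((8584 + (-15)² - 190*(-15)) - 119)*(-587125975/164463857 + 47093) = ((8584 + 225 + 2850) - 119)*(7744509291726/164463857) = (11659 - 119)*(7744509291726/164463857) = 11540*(7744509291726/164463857) = 89371637226518040/164463857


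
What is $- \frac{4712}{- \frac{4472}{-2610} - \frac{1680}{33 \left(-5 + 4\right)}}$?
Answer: $- \frac{16910190}{188849} \approx -89.543$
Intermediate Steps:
$- \frac{4712}{- \frac{4472}{-2610} - \frac{1680}{33 \left(-5 + 4\right)}} = - \frac{4712}{\left(-4472\right) \left(- \frac{1}{2610}\right) - \frac{1680}{33 \left(-1\right)}} = - \frac{4712}{\frac{2236}{1305} - \frac{1680}{-33}} = - \frac{4712}{\frac{2236}{1305} - - \frac{560}{11}} = - \frac{4712}{\frac{2236}{1305} + \frac{560}{11}} = - \frac{4712}{\frac{755396}{14355}} = \left(-4712\right) \frac{14355}{755396} = - \frac{16910190}{188849}$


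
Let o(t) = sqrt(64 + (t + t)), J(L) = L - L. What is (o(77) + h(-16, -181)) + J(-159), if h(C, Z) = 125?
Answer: 125 + sqrt(218) ≈ 139.76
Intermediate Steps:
J(L) = 0
o(t) = sqrt(64 + 2*t)
(o(77) + h(-16, -181)) + J(-159) = (sqrt(64 + 2*77) + 125) + 0 = (sqrt(64 + 154) + 125) + 0 = (sqrt(218) + 125) + 0 = (125 + sqrt(218)) + 0 = 125 + sqrt(218)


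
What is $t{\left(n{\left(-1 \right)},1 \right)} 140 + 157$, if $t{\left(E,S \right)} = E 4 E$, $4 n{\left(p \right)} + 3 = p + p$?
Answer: $1032$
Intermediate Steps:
$n{\left(p \right)} = - \frac{3}{4} + \frac{p}{2}$ ($n{\left(p \right)} = - \frac{3}{4} + \frac{p + p}{4} = - \frac{3}{4} + \frac{2 p}{4} = - \frac{3}{4} + \frac{p}{2}$)
$t{\left(E,S \right)} = 4 E^{2}$ ($t{\left(E,S \right)} = 4 E E = 4 E^{2}$)
$t{\left(n{\left(-1 \right)},1 \right)} 140 + 157 = 4 \left(- \frac{3}{4} + \frac{1}{2} \left(-1\right)\right)^{2} \cdot 140 + 157 = 4 \left(- \frac{3}{4} - \frac{1}{2}\right)^{2} \cdot 140 + 157 = 4 \left(- \frac{5}{4}\right)^{2} \cdot 140 + 157 = 4 \cdot \frac{25}{16} \cdot 140 + 157 = \frac{25}{4} \cdot 140 + 157 = 875 + 157 = 1032$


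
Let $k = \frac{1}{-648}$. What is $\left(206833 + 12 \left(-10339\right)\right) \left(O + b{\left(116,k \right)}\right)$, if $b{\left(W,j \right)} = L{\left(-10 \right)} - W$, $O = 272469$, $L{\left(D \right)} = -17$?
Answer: $22539889040$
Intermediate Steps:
$k = - \frac{1}{648} \approx -0.0015432$
$b{\left(W,j \right)} = -17 - W$
$\left(206833 + 12 \left(-10339\right)\right) \left(O + b{\left(116,k \right)}\right) = \left(206833 + 12 \left(-10339\right)\right) \left(272469 - 133\right) = \left(206833 - 124068\right) \left(272469 - 133\right) = 82765 \left(272469 - 133\right) = 82765 \cdot 272336 = 22539889040$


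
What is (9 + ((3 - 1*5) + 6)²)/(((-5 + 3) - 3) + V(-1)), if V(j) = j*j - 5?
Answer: -25/9 ≈ -2.7778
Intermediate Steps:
V(j) = -5 + j² (V(j) = j² - 5 = -5 + j²)
(9 + ((3 - 1*5) + 6)²)/(((-5 + 3) - 3) + V(-1)) = (9 + ((3 - 1*5) + 6)²)/(((-5 + 3) - 3) + (-5 + (-1)²)) = (9 + ((3 - 5) + 6)²)/((-2 - 3) + (-5 + 1)) = (9 + (-2 + 6)²)/(-5 - 4) = (9 + 4²)/(-9) = -(9 + 16)/9 = -⅑*25 = -25/9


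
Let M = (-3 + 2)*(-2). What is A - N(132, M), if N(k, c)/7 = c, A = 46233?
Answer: 46219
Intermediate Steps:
M = 2 (M = -1*(-2) = 2)
N(k, c) = 7*c
A - N(132, M) = 46233 - 7*2 = 46233 - 1*14 = 46233 - 14 = 46219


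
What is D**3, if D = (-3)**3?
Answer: -19683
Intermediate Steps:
D = -27
D**3 = (-27)**3 = -19683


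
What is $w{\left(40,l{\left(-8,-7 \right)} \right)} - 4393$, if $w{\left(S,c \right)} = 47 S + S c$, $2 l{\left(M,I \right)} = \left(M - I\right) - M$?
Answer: $-2373$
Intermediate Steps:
$l{\left(M,I \right)} = - \frac{I}{2}$ ($l{\left(M,I \right)} = \frac{\left(M - I\right) - M}{2} = \frac{\left(-1\right) I}{2} = - \frac{I}{2}$)
$w{\left(40,l{\left(-8,-7 \right)} \right)} - 4393 = 40 \left(47 - - \frac{7}{2}\right) - 4393 = 40 \left(47 + \frac{7}{2}\right) - 4393 = 40 \cdot \frac{101}{2} - 4393 = 2020 - 4393 = -2373$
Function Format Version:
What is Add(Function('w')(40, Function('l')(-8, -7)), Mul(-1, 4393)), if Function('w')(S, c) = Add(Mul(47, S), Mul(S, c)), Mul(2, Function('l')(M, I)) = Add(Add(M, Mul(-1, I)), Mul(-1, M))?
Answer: -2373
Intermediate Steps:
Function('l')(M, I) = Mul(Rational(-1, 2), I) (Function('l')(M, I) = Mul(Rational(1, 2), Add(Add(M, Mul(-1, I)), Mul(-1, M))) = Mul(Rational(1, 2), Mul(-1, I)) = Mul(Rational(-1, 2), I))
Add(Function('w')(40, Function('l')(-8, -7)), Mul(-1, 4393)) = Add(Mul(40, Add(47, Mul(Rational(-1, 2), -7))), Mul(-1, 4393)) = Add(Mul(40, Add(47, Rational(7, 2))), -4393) = Add(Mul(40, Rational(101, 2)), -4393) = Add(2020, -4393) = -2373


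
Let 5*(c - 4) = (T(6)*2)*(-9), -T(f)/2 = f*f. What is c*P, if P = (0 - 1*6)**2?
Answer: 47376/5 ≈ 9475.2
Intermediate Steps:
T(f) = -2*f**2 (T(f) = -2*f*f = -2*f**2)
P = 36 (P = (0 - 6)**2 = (-6)**2 = 36)
c = 1316/5 (c = 4 + ((-2*6**2*2)*(-9))/5 = 4 + ((-2*36*2)*(-9))/5 = 4 + (-72*2*(-9))/5 = 4 + (-144*(-9))/5 = 4 + (1/5)*1296 = 4 + 1296/5 = 1316/5 ≈ 263.20)
c*P = (1316/5)*36 = 47376/5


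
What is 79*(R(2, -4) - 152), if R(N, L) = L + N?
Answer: -12166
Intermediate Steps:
79*(R(2, -4) - 152) = 79*((-4 + 2) - 152) = 79*(-2 - 152) = 79*(-154) = -12166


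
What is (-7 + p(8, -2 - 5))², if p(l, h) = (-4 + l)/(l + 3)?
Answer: 5329/121 ≈ 44.041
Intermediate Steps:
p(l, h) = (-4 + l)/(3 + l)
(-7 + p(8, -2 - 5))² = (-7 + (-4 + 8)/(3 + 8))² = (-7 + 4/11)² = (-73/11)² = 5329/121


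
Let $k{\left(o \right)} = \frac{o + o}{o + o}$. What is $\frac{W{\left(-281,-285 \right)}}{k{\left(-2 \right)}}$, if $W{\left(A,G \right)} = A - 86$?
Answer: $-367$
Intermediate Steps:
$W{\left(A,G \right)} = -86 + A$ ($W{\left(A,G \right)} = A - 86 = -86 + A$)
$k{\left(o \right)} = 1$ ($k{\left(o \right)} = \frac{2 o}{2 o} = 2 o \frac{1}{2 o} = 1$)
$\frac{W{\left(-281,-285 \right)}}{k{\left(-2 \right)}} = \frac{-86 - 281}{1} = \left(-367\right) 1 = -367$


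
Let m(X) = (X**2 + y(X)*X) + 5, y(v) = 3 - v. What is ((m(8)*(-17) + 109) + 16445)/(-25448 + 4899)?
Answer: -16061/20549 ≈ -0.78160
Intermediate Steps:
m(X) = 5 + X**2 + X*(3 - X) (m(X) = (X**2 + (3 - X)*X) + 5 = (X**2 + X*(3 - X)) + 5 = 5 + X**2 + X*(3 - X))
((m(8)*(-17) + 109) + 16445)/(-25448 + 4899) = (((5 + 3*8)*(-17) + 109) + 16445)/(-25448 + 4899) = (((5 + 24)*(-17) + 109) + 16445)/(-20549) = ((29*(-17) + 109) + 16445)*(-1/20549) = ((-493 + 109) + 16445)*(-1/20549) = (-384 + 16445)*(-1/20549) = 16061*(-1/20549) = -16061/20549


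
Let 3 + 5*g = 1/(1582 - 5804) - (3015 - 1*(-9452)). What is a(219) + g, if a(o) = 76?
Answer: -51043981/21110 ≈ -2418.0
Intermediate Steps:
g = -52648341/21110 (g = -⅗ + (1/(1582 - 5804) - (3015 - 1*(-9452)))/5 = -⅗ + (1/(-4222) - (3015 + 9452))/5 = -⅗ + (-1/4222 - 1*12467)/5 = -⅗ + (-1/4222 - 12467)/5 = -⅗ + (⅕)*(-52635675/4222) = -⅗ - 10527135/4222 = -52648341/21110 ≈ -2494.0)
a(219) + g = 76 - 52648341/21110 = -51043981/21110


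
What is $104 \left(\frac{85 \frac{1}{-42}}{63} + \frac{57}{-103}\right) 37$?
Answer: $- \frac{307026148}{136269} \approx -2253.1$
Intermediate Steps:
$104 \left(\frac{85 \frac{1}{-42}}{63} + \frac{57}{-103}\right) 37 = 104 \left(85 \left(- \frac{1}{42}\right) \frac{1}{63} + 57 \left(- \frac{1}{103}\right)\right) 37 = 104 \left(\left(- \frac{85}{42}\right) \frac{1}{63} - \frac{57}{103}\right) 37 = 104 \left(- \frac{85}{2646} - \frac{57}{103}\right) 37 = 104 \left(- \frac{159577}{272538}\right) 37 = \left(- \frac{8298004}{136269}\right) 37 = - \frac{307026148}{136269}$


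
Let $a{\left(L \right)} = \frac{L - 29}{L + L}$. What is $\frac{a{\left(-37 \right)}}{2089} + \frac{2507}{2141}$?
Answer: $\frac{193844204}{165484313} \approx 1.1714$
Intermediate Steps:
$a{\left(L \right)} = \frac{-29 + L}{2 L}$
$\frac{a{\left(-37 \right)}}{2089} + \frac{2507}{2141} = \frac{\frac{1}{2} \frac{1}{-37} \left(-29 - 37\right)}{2089} + \frac{2507}{2141} = \frac{1}{2} \left(- \frac{1}{37}\right) \left(-66\right) \frac{1}{2089} + 2507 \cdot \frac{1}{2141} = \frac{33}{37} \cdot \frac{1}{2089} + \frac{2507}{2141} = \frac{33}{77293} + \frac{2507}{2141} = \frac{193844204}{165484313}$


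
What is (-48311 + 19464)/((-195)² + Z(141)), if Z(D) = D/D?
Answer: -28847/38026 ≈ -0.75861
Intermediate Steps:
Z(D) = 1
(-48311 + 19464)/((-195)² + Z(141)) = (-48311 + 19464)/((-195)² + 1) = -28847/(38025 + 1) = -28847/38026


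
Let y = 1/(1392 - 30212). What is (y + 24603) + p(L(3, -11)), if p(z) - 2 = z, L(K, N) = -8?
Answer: 708885539/28820 ≈ 24597.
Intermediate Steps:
p(z) = 2 + z
y = -1/28820 (y = 1/(-28820) = -1/28820 ≈ -3.4698e-5)
(y + 24603) + p(L(3, -11)) = (-1/28820 + 24603) + (2 - 8) = 709058459/28820 - 6 = 708885539/28820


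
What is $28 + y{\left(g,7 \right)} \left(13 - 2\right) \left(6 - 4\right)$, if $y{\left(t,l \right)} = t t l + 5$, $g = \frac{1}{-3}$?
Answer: $\frac{1396}{9} \approx 155.11$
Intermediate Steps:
$g = - \frac{1}{3} \approx -0.33333$
$y{\left(t,l \right)} = 5 + l t^{2}$ ($y{\left(t,l \right)} = t^{2} l + 5 = l t^{2} + 5 = 5 + l t^{2}$)
$28 + y{\left(g,7 \right)} \left(13 - 2\right) \left(6 - 4\right) = 28 + \left(5 + 7 \left(- \frac{1}{3}\right)^{2}\right) \left(13 - 2\right) \left(6 - 4\right) = 28 + \left(5 + 7 \cdot \frac{1}{9}\right) 11 \cdot 2 = 28 + \left(5 + \frac{7}{9}\right) 22 = 28 + \frac{52}{9} \cdot 22 = 28 + \frac{1144}{9} = \frac{1396}{9}$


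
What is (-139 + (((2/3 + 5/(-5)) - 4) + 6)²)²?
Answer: 1503076/81 ≈ 18557.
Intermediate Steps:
(-139 + (((2/3 + 5/(-5)) - 4) + 6)²)² = (-139 + (((2*(⅓) + 5*(-⅕)) - 4) + 6)²)² = (-139 + (((⅔ - 1) - 4) + 6)²)² = (-139 + ((-⅓ - 4) + 6)²)² = (-139 + (-13/3 + 6)²)² = (-139 + (5/3)²)² = (-139 + 25/9)² = (-1226/9)² = 1503076/81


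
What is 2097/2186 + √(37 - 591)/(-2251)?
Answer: 2097/2186 - I*√554/2251 ≈ 0.95929 - 0.010456*I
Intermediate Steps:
2097/2186 + √(37 - 591)/(-2251) = 2097*(1/2186) + √(-554)*(-1/2251) = 2097/2186 + (I*√554)*(-1/2251) = 2097/2186 - I*√554/2251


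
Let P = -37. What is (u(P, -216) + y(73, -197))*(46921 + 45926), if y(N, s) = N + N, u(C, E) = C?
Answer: 10120323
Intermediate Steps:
y(N, s) = 2*N
(u(P, -216) + y(73, -197))*(46921 + 45926) = (-37 + 2*73)*(46921 + 45926) = (-37 + 146)*92847 = 109*92847 = 10120323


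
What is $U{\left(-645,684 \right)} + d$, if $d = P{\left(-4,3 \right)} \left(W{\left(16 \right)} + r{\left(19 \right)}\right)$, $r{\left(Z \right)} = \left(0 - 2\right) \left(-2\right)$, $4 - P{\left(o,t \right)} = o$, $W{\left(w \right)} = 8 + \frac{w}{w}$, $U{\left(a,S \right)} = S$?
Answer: $788$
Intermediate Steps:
$W{\left(w \right)} = 9$ ($W{\left(w \right)} = 8 + 1 = 9$)
$P{\left(o,t \right)} = 4 - o$
$r{\left(Z \right)} = 4$ ($r{\left(Z \right)} = \left(-2\right) \left(-2\right) = 4$)
$d = 104$ ($d = \left(4 - -4\right) \left(9 + 4\right) = \left(4 + 4\right) 13 = 8 \cdot 13 = 104$)
$U{\left(-645,684 \right)} + d = 684 + 104 = 788$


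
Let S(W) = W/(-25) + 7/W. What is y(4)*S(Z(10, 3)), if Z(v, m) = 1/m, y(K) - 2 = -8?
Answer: -3148/25 ≈ -125.92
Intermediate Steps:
y(K) = -6 (y(K) = 2 - 8 = -6)
S(W) = 7/W - W/25 (S(W) = W*(-1/25) + 7/W = -W/25 + 7/W = 7/W - W/25)
y(4)*S(Z(10, 3)) = -6*(7/(1/3) - 1/25/3) = -6*(7/(1/3) - 1/25*1/3) = -6*(7*3 - 1/75) = -6*(21 - 1/75) = -6*1574/75 = -3148/25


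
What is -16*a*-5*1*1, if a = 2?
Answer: 160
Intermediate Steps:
-16*a*-5*1*1 = -32*-5*1*1 = -32*(-5*1) = -32*(-5) = -16*(-10) = 160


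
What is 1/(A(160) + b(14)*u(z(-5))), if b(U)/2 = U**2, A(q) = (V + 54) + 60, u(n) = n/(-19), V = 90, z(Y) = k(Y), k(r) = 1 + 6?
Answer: 19/1132 ≈ 0.016784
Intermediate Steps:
k(r) = 7
z(Y) = 7
u(n) = -n/19 (u(n) = n*(-1/19) = -n/19)
A(q) = 204 (A(q) = (90 + 54) + 60 = 144 + 60 = 204)
b(U) = 2*U**2
1/(A(160) + b(14)*u(z(-5))) = 1/(204 + (2*14**2)*(-1/19*7)) = 1/(204 + (2*196)*(-7/19)) = 1/(204 + 392*(-7/19)) = 1/(204 - 2744/19) = 1/(1132/19) = 19/1132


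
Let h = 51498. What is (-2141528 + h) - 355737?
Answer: -2445767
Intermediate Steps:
(-2141528 + h) - 355737 = (-2141528 + 51498) - 355737 = -2090030 - 355737 = -2445767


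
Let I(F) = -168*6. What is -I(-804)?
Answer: 1008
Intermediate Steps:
I(F) = -1008
-I(-804) = -1*(-1008) = 1008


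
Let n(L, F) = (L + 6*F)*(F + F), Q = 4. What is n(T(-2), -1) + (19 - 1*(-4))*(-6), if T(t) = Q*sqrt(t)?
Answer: -126 - 8*I*sqrt(2) ≈ -126.0 - 11.314*I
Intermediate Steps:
T(t) = 4*sqrt(t)
n(L, F) = 2*F*(L + 6*F) (n(L, F) = (L + 6*F)*(2*F) = 2*F*(L + 6*F))
n(T(-2), -1) + (19 - 1*(-4))*(-6) = 2*(-1)*(4*sqrt(-2) + 6*(-1)) + (19 - 1*(-4))*(-6) = 2*(-1)*(4*(I*sqrt(2)) - 6) + (19 + 4)*(-6) = 2*(-1)*(4*I*sqrt(2) - 6) + 23*(-6) = 2*(-1)*(-6 + 4*I*sqrt(2)) - 138 = (12 - 8*I*sqrt(2)) - 138 = -126 - 8*I*sqrt(2)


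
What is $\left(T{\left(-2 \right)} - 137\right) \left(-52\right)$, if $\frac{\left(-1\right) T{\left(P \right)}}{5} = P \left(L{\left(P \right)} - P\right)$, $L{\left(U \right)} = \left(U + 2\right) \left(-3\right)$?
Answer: $6084$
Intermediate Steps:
$L{\left(U \right)} = -6 - 3 U$ ($L{\left(U \right)} = \left(2 + U\right) \left(-3\right) = -6 - 3 U$)
$T{\left(P \right)} = - 5 P \left(-6 - 4 P\right)$ ($T{\left(P \right)} = - 5 P \left(\left(-6 - 3 P\right) - P\right) = - 5 P \left(-6 - 4 P\right)$)
$\left(T{\left(-2 \right)} - 137\right) \left(-52\right) = \left(10 \left(-2\right) \left(3 + 2 \left(-2\right)\right) - 137\right) \left(-52\right) = \left(10 \left(-2\right) \left(3 - 4\right) - 137\right) \left(-52\right) = \left(10 \left(-2\right) \left(-1\right) - 137\right) \left(-52\right) = \left(20 - 137\right) \left(-52\right) = \left(-117\right) \left(-52\right) = 6084$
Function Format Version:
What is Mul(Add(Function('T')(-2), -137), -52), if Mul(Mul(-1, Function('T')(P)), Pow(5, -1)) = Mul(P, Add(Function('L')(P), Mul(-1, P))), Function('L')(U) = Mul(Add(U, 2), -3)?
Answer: 6084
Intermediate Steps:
Function('L')(U) = Add(-6, Mul(-3, U)) (Function('L')(U) = Mul(Add(2, U), -3) = Add(-6, Mul(-3, U)))
Function('T')(P) = Mul(-5, P, Add(-6, Mul(-4, P))) (Function('T')(P) = Mul(-5, Mul(P, Add(Add(-6, Mul(-3, P)), Mul(-1, P)))) = Mul(-5, Mul(P, Add(-6, Mul(-4, P)))) = Mul(-5, P, Add(-6, Mul(-4, P))))
Mul(Add(Function('T')(-2), -137), -52) = Mul(Add(Mul(10, -2, Add(3, Mul(2, -2))), -137), -52) = Mul(Add(Mul(10, -2, Add(3, -4)), -137), -52) = Mul(Add(Mul(10, -2, -1), -137), -52) = Mul(Add(20, -137), -52) = Mul(-117, -52) = 6084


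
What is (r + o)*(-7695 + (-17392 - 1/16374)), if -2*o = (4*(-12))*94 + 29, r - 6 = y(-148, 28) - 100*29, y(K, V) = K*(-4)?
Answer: 49703719219/32748 ≈ 1.5178e+6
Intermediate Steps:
y(K, V) = -4*K
r = -2302 (r = 6 + (-4*(-148) - 100*29) = 6 + (592 - 2900) = 6 - 2308 = -2302)
o = 4483/2 (o = -((4*(-12))*94 + 29)/2 = -(-48*94 + 29)/2 = -(-4512 + 29)/2 = -1/2*(-4483) = 4483/2 ≈ 2241.5)
(r + o)*(-7695 + (-17392 - 1/16374)) = (-2302 + 4483/2)*(-7695 + (-17392 - 1/16374)) = -121*(-7695 + (-17392 - 1*1/16374))/2 = -121*(-7695 + (-17392 - 1/16374))/2 = -121*(-7695 - 284776609/16374)/2 = -121/2*(-410774539/16374) = 49703719219/32748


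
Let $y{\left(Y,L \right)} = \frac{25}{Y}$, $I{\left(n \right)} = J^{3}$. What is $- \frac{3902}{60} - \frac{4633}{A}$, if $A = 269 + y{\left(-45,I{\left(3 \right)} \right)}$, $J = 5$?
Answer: $- \frac{2982263}{36240} \approx -82.292$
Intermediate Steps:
$I{\left(n \right)} = 125$ ($I{\left(n \right)} = 5^{3} = 125$)
$A = \frac{2416}{9}$ ($A = 269 + \frac{25}{-45} = 269 + 25 \left(- \frac{1}{45}\right) = 269 - \frac{5}{9} = \frac{2416}{9} \approx 268.44$)
$- \frac{3902}{60} - \frac{4633}{A} = - \frac{3902}{60} - \frac{4633}{\frac{2416}{9}} = \left(-3902\right) \frac{1}{60} - \frac{41697}{2416} = - \frac{1951}{30} - \frac{41697}{2416} = - \frac{2982263}{36240}$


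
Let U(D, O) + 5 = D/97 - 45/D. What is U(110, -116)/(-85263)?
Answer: 3041/60650414 ≈ 5.0140e-5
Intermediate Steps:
U(D, O) = -5 - 45/D + D/97 (U(D, O) = -5 + (D/97 - 45/D) = -5 + (-45/D + D/97) = -5 - 45/D + D/97)
U(110, -116)/(-85263) = (-5 - 45/110 + (1/97)*110)/(-85263) = (-5 - 45*1/110 + 110/97)*(-1/85263) = (-5 - 9/22 + 110/97)*(-1/85263) = -9123/2134*(-1/85263) = 3041/60650414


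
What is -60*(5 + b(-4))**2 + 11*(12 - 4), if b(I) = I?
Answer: 28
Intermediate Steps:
-60*(5 + b(-4))**2 + 11*(12 - 4) = -60*(5 - 4)**2 + 11*(12 - 4) = -60*1**2 + 11*8 = -60*1 + 88 = -60 + 88 = 28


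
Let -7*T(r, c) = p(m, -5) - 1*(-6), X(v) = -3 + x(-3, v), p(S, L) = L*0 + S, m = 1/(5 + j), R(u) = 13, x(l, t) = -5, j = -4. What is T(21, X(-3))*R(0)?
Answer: -13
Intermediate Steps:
m = 1 (m = 1/(5 - 4) = 1/1 = 1)
p(S, L) = S (p(S, L) = 0 + S = S)
X(v) = -8 (X(v) = -3 - 5 = -8)
T(r, c) = -1 (T(r, c) = -(1 - 1*(-6))/7 = -(1 + 6)/7 = -⅐*7 = -1)
T(21, X(-3))*R(0) = -1*13 = -13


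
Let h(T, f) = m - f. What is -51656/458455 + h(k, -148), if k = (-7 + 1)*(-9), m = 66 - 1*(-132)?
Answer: 158573774/458455 ≈ 345.89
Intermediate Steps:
m = 198 (m = 66 + 132 = 198)
k = 54 (k = -6*(-9) = 54)
h(T, f) = 198 - f
-51656/458455 + h(k, -148) = -51656/458455 + (198 - 1*(-148)) = -51656*1/458455 + (198 + 148) = -51656/458455 + 346 = 158573774/458455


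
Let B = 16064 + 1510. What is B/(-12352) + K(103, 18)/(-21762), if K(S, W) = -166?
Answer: -95098739/67201056 ≈ -1.4151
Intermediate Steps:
B = 17574
B/(-12352) + K(103, 18)/(-21762) = 17574/(-12352) - 166/(-21762) = 17574*(-1/12352) - 166*(-1/21762) = -8787/6176 + 83/10881 = -95098739/67201056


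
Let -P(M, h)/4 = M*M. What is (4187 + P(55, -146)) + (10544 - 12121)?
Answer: -9490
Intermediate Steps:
P(M, h) = -4*M² (P(M, h) = -4*M*M = -4*M²)
(4187 + P(55, -146)) + (10544 - 12121) = (4187 - 4*55²) + (10544 - 12121) = (4187 - 4*3025) - 1577 = (4187 - 12100) - 1577 = -7913 - 1577 = -9490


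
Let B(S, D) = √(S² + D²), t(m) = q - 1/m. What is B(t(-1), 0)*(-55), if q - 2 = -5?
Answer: -110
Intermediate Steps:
q = -3 (q = 2 - 5 = -3)
t(m) = -3 - 1/m
B(S, D) = √(D² + S²)
B(t(-1), 0)*(-55) = √(0² + (-3 - 1/(-1))²)*(-55) = √(0 + (-3 - 1*(-1))²)*(-55) = √(0 + (-3 + 1)²)*(-55) = √(0 + (-2)²)*(-55) = √(0 + 4)*(-55) = √4*(-55) = 2*(-55) = -110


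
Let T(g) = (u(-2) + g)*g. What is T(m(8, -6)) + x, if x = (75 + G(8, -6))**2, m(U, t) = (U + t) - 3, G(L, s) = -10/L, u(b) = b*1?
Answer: 87073/16 ≈ 5442.1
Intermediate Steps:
u(b) = b
m(U, t) = -3 + U + t
T(g) = g*(-2 + g) (T(g) = (-2 + g)*g = g*(-2 + g))
x = 87025/16 (x = (75 - 10/8)**2 = (75 - 10*1/8)**2 = (75 - 5/4)**2 = (295/4)**2 = 87025/16 ≈ 5439.1)
T(m(8, -6)) + x = (-3 + 8 - 6)*(-2 + (-3 + 8 - 6)) + 87025/16 = -(-2 - 1) + 87025/16 = -1*(-3) + 87025/16 = 3 + 87025/16 = 87073/16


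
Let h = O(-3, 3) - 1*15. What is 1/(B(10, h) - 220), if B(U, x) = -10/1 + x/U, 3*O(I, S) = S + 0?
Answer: -5/1157 ≈ -0.0043215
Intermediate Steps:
O(I, S) = S/3 (O(I, S) = (S + 0)/3 = S/3)
h = -14 (h = (⅓)*3 - 1*15 = 1 - 15 = -14)
B(U, x) = -10 + x/U (B(U, x) = -10*1 + x/U = -10 + x/U)
1/(B(10, h) - 220) = 1/((-10 - 14/10) - 220) = 1/((-10 - 14*⅒) - 220) = 1/((-10 - 7/5) - 220) = 1/(-57/5 - 220) = 1/(-1157/5) = -5/1157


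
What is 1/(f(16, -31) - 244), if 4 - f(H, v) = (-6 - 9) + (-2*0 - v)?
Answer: -1/256 ≈ -0.0039063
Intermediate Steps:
f(H, v) = 19 + v (f(H, v) = 4 - ((-6 - 9) + (-2*0 - v)) = 4 - (-15 + (0 - v)) = 4 - (-15 - v) = 4 + (15 + v) = 19 + v)
1/(f(16, -31) - 244) = 1/((19 - 31) - 244) = 1/(-12 - 244) = 1/(-256) = -1/256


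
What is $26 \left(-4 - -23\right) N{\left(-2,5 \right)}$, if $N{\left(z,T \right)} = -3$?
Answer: $-1482$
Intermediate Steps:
$26 \left(-4 - -23\right) N{\left(-2,5 \right)} = 26 \left(-4 - -23\right) \left(-3\right) = 26 \left(-4 + 23\right) \left(-3\right) = 26 \cdot 19 \left(-3\right) = 494 \left(-3\right) = -1482$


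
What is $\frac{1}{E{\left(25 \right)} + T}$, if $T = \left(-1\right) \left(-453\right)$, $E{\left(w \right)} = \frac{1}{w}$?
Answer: $\frac{25}{11326} \approx 0.0022073$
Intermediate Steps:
$T = 453$
$\frac{1}{E{\left(25 \right)} + T} = \frac{1}{\frac{1}{25} + 453} = \frac{1}{\frac{11326}{25}} = \frac{25}{11326}$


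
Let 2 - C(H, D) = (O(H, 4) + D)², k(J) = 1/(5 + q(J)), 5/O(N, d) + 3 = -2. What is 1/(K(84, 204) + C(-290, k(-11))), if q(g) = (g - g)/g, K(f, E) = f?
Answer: 25/2134 ≈ 0.011715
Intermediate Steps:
q(g) = 0 (q(g) = 0/g = 0)
O(N, d) = -1 (O(N, d) = 5/(-3 - 2) = 5/(-5) = 5*(-⅕) = -1)
k(J) = ⅕ (k(J) = 1/(5 + 0) = 1/5 = ⅕)
C(H, D) = 2 - (-1 + D)²
1/(K(84, 204) + C(-290, k(-11))) = 1/(84 + (2 - (-1 + ⅕)²)) = 1/(84 + (2 - (-⅘)²)) = 1/(84 + (2 - 1*16/25)) = 1/(84 + (2 - 16/25)) = 1/(84 + 34/25) = 1/(2134/25) = 25/2134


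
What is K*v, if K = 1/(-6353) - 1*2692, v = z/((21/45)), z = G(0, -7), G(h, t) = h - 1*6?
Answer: 1539204930/44471 ≈ 34611.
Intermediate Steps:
G(h, t) = -6 + h (G(h, t) = h - 6 = -6 + h)
z = -6 (z = -6 + 0 = -6)
v = -90/7 (v = -6/(21/45) = -6/(21*(1/45)) = -6/7/15 = -6*15/7 = -90/7 ≈ -12.857)
K = -17102277/6353 (K = -1/6353 - 2692 = -17102277/6353 ≈ -2692.0)
K*v = -17102277/6353*(-90/7) = 1539204930/44471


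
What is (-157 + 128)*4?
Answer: -116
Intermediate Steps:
(-157 + 128)*4 = -29*4 = -116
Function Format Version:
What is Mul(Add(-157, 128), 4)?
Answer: -116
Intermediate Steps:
Mul(Add(-157, 128), 4) = Mul(-29, 4) = -116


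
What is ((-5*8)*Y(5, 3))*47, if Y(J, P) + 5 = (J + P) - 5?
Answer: 3760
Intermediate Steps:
Y(J, P) = -10 + J + P (Y(J, P) = -5 + ((J + P) - 5) = -5 + (-5 + J + P) = -10 + J + P)
((-5*8)*Y(5, 3))*47 = ((-5*8)*(-10 + 5 + 3))*47 = -40*(-2)*47 = 80*47 = 3760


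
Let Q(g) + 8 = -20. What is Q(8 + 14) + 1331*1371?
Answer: 1824773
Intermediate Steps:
Q(g) = -28 (Q(g) = -8 - 20 = -28)
Q(8 + 14) + 1331*1371 = -28 + 1331*1371 = -28 + 1824801 = 1824773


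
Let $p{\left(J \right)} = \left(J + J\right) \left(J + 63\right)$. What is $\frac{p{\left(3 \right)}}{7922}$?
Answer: $\frac{198}{3961} \approx 0.049987$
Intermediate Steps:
$p{\left(J \right)} = 2 J \left(63 + J\right)$
$\frac{p{\left(3 \right)}}{7922} = \frac{2 \cdot 3 \left(63 + 3\right)}{7922} = 2 \cdot 3 \cdot 66 \cdot \frac{1}{7922} = 396 \cdot \frac{1}{7922} = \frac{198}{3961}$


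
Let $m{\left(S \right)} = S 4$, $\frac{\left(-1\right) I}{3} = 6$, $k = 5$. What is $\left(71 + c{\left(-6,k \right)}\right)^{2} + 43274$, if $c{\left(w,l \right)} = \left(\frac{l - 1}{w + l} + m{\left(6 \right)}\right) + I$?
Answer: $48603$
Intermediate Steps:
$I = -18$ ($I = \left(-3\right) 6 = -18$)
$m{\left(S \right)} = 4 S$
$c{\left(w,l \right)} = 6 + \frac{-1 + l}{l + w}$ ($c{\left(w,l \right)} = \left(\frac{l - 1}{w + l} + 4 \cdot 6\right) - 18 = \left(\frac{-1 + l}{l + w} + 24\right) - 18 = \left(24 + \frac{-1 + l}{l + w}\right) - 18 = 6 + \frac{-1 + l}{l + w}$)
$\left(71 + c{\left(-6,k \right)}\right)^{2} + 43274 = \left(71 + \frac{-1 + 6 \left(-6\right) + 7 \cdot 5}{5 - 6}\right)^{2} + 43274 = \left(71 + \frac{-1 - 36 + 35}{-1}\right)^{2} + 43274 = \left(71 - -2\right)^{2} + 43274 = \left(71 + 2\right)^{2} + 43274 = 73^{2} + 43274 = 5329 + 43274 = 48603$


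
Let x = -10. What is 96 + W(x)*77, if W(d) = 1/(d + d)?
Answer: 1843/20 ≈ 92.150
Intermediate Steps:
W(d) = 1/(2*d)
96 + W(x)*77 = 96 + ((½)/(-10))*77 = 96 + ((½)*(-⅒))*77 = 96 - 1/20*77 = 96 - 77/20 = 1843/20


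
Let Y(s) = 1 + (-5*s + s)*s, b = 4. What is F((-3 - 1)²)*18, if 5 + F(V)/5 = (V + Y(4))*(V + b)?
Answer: -85050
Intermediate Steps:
Y(s) = 1 - 4*s² (Y(s) = 1 + (-4*s)*s = 1 - 4*s²)
F(V) = -25 + 5*(-63 + V)*(4 + V) (F(V) = -25 + 5*((V + (1 - 4*4²))*(V + 4)) = -25 + 5*((V + (1 - 4*16))*(4 + V)) = -25 + 5*((V + (1 - 64))*(4 + V)) = -25 + 5*((V - 63)*(4 + V)) = -25 + 5*((-63 + V)*(4 + V)) = -25 + 5*(-63 + V)*(4 + V))
F((-3 - 1)²)*18 = (-1285 - 295*(-3 - 1)² + 5*((-3 - 1)²)²)*18 = (-1285 - 295*(-4)² + 5*((-4)²)²)*18 = (-1285 - 295*16 + 5*16²)*18 = (-1285 - 4720 + 5*256)*18 = (-1285 - 4720 + 1280)*18 = -4725*18 = -85050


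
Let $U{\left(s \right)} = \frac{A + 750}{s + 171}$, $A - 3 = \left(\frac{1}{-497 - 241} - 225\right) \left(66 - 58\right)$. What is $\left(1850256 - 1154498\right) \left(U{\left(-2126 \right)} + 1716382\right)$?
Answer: $\frac{861480444422376646}{721395} \approx 1.1942 \cdot 10^{12}$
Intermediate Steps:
$A = - \frac{663097}{369}$ ($A = 3 + \left(\frac{1}{-497 - 241} - 225\right) \left(66 - 58\right) = 3 + \left(\frac{1}{-738} - 225\right) 8 = 3 + \left(- \frac{1}{738} - 225\right) 8 = 3 - \frac{664204}{369} = - \frac{663097}{369} \approx -1797.0$)
$U{\left(s \right)} = - \frac{386347}{369 \left(171 + s\right)}$ ($U{\left(s \right)} = \frac{- \frac{663097}{369} + 750}{s + 171} = - \frac{386347}{369 \left(171 + s\right)}$)
$\left(1850256 - 1154498\right) \left(U{\left(-2126 \right)} + 1716382\right) = \left(1850256 - 1154498\right) \left(- \frac{386347}{63099 + 369 \left(-2126\right)} + 1716382\right) = 695758 \left(- \frac{386347}{63099 - 784494} + 1716382\right) = 695758 \left(- \frac{386347}{-721395} + 1716382\right) = 695758 \left(\left(-386347\right) \left(- \frac{1}{721395}\right) + 1716382\right) = 695758 \left(\frac{386347}{721395} + 1716382\right) = 695758 \cdot \frac{1238189779237}{721395} = \frac{861480444422376646}{721395}$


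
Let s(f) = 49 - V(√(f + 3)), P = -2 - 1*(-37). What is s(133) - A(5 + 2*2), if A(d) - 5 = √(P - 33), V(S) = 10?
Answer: 34 - √2 ≈ 32.586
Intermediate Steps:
P = 35 (P = -2 + 37 = 35)
s(f) = 39 (s(f) = 49 - 1*10 = 49 - 10 = 39)
A(d) = 5 + √2 (A(d) = 5 + √(35 - 33) = 5 + √2)
s(133) - A(5 + 2*2) = 39 - (5 + √2) = 39 + (-5 - √2) = 34 - √2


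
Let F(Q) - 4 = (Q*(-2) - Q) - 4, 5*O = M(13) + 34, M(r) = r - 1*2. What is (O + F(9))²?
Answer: 324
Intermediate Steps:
M(r) = -2 + r (M(r) = r - 2 = -2 + r)
O = 9 (O = ((-2 + 13) + 34)/5 = (11 + 34)/5 = (⅕)*45 = 9)
F(Q) = -3*Q (F(Q) = 4 + ((Q*(-2) - Q) - 4) = 4 + ((-2*Q - Q) - 4) = 4 + (-3*Q - 4) = 4 + (-4 - 3*Q) = -3*Q)
(O + F(9))² = (9 - 3*9)² = (9 - 27)² = (-18)² = 324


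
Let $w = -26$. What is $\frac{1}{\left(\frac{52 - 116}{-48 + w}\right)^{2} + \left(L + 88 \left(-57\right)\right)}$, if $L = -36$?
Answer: $- \frac{1369}{6915164} \approx -0.00019797$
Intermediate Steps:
$\frac{1}{\left(\frac{52 - 116}{-48 + w}\right)^{2} + \left(L + 88 \left(-57\right)\right)} = \frac{1}{\left(\frac{52 - 116}{-48 - 26}\right)^{2} + \left(-36 + 88 \left(-57\right)\right)} = \frac{1}{\left(- \frac{64}{-74}\right)^{2} - 5052} = \frac{1}{\left(\left(-64\right) \left(- \frac{1}{74}\right)\right)^{2} - 5052} = \frac{1}{\left(\frac{32}{37}\right)^{2} - 5052} = \frac{1}{\frac{1024}{1369} - 5052} = \frac{1}{- \frac{6915164}{1369}} = - \frac{1369}{6915164}$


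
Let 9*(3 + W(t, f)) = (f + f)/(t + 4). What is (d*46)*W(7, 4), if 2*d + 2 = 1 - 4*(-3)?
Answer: -6647/9 ≈ -738.56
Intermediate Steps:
W(t, f) = -3 + 2*f/(9*(4 + t)) (W(t, f) = -3 + ((f + f)/(t + 4))/9 = -3 + ((2*f)/(4 + t))/9 = -3 + (2*f/(4 + t))/9 = -3 + 2*f/(9*(4 + t)))
d = 11/2 (d = -1 + (1 - 4*(-3))/2 = -1 + (1 + 12)/2 = -1 + (½)*13 = -1 + 13/2 = 11/2 ≈ 5.5000)
(d*46)*W(7, 4) = ((11/2)*46)*((-108 - 27*7 + 2*4)/(9*(4 + 7))) = 253*((⅑)*(-108 - 189 + 8)/11) = 253*((⅑)*(1/11)*(-289)) = 253*(-289/99) = -6647/9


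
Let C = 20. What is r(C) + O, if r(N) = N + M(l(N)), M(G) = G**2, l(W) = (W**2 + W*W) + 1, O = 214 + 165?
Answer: 642000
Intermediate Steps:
O = 379
l(W) = 1 + 2*W**2 (l(W) = (W**2 + W**2) + 1 = 2*W**2 + 1 = 1 + 2*W**2)
r(N) = N + (1 + 2*N**2)**2
r(C) + O = (20 + (1 + 2*20**2)**2) + 379 = (20 + (1 + 2*400)**2) + 379 = (20 + (1 + 800)**2) + 379 = (20 + 801**2) + 379 = (20 + 641601) + 379 = 641621 + 379 = 642000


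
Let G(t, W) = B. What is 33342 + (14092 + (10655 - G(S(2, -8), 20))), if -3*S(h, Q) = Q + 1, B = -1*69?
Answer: 58158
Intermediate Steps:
B = -69
S(h, Q) = -⅓ - Q/3 (S(h, Q) = -(Q + 1)/3 = -(1 + Q)/3 = -⅓ - Q/3)
G(t, W) = -69
33342 + (14092 + (10655 - G(S(2, -8), 20))) = 33342 + (14092 + (10655 - 1*(-69))) = 33342 + (14092 + (10655 + 69)) = 33342 + (14092 + 10724) = 33342 + 24816 = 58158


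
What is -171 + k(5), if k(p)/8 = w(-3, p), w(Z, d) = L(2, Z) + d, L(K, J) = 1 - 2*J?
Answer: -75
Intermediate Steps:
w(Z, d) = 1 + d - 2*Z (w(Z, d) = (1 - 2*Z) + d = 1 + d - 2*Z)
k(p) = 56 + 8*p (k(p) = 8*(1 + p - 2*(-3)) = 8*(1 + p + 6) = 8*(7 + p) = 56 + 8*p)
-171 + k(5) = -171 + (56 + 8*5) = -171 + (56 + 40) = -171 + 96 = -75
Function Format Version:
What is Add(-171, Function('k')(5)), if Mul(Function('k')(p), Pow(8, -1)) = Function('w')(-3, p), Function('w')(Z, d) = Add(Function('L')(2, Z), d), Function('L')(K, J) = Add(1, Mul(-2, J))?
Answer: -75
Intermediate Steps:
Function('w')(Z, d) = Add(1, d, Mul(-2, Z)) (Function('w')(Z, d) = Add(Add(1, Mul(-2, Z)), d) = Add(1, d, Mul(-2, Z)))
Function('k')(p) = Add(56, Mul(8, p)) (Function('k')(p) = Mul(8, Add(1, p, Mul(-2, -3))) = Mul(8, Add(1, p, 6)) = Mul(8, Add(7, p)) = Add(56, Mul(8, p)))
Add(-171, Function('k')(5)) = Add(-171, Add(56, Mul(8, 5))) = Add(-171, Add(56, 40)) = Add(-171, 96) = -75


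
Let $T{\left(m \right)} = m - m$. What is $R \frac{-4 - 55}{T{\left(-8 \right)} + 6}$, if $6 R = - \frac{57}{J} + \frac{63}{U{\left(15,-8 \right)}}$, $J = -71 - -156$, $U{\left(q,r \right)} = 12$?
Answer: $- \frac{10207}{1360} \approx -7.5051$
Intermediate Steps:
$T{\left(m \right)} = 0$
$J = 85$ ($J = -71 + 156 = 85$)
$R = \frac{519}{680}$ ($R = \frac{- \frac{57}{85} + \frac{63}{12}}{6} = \frac{\left(-57\right) \frac{1}{85} + 63 \cdot \frac{1}{12}}{6} = \frac{- \frac{57}{85} + \frac{21}{4}}{6} = \frac{1}{6} \cdot \frac{1557}{340} = \frac{519}{680} \approx 0.76324$)
$R \frac{-4 - 55}{T{\left(-8 \right)} + 6} = \frac{519 \frac{-4 - 55}{0 + 6}}{680} = \frac{519 \left(- \frac{59}{6}\right)}{680} = \frac{519 \left(\left(-59\right) \frac{1}{6}\right)}{680} = \frac{519}{680} \left(- \frac{59}{6}\right) = - \frac{10207}{1360}$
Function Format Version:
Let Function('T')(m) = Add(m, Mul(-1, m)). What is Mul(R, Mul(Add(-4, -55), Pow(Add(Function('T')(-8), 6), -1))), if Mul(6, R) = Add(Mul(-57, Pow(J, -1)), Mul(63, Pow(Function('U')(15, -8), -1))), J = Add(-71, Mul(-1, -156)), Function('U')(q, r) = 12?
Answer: Rational(-10207, 1360) ≈ -7.5051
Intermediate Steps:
Function('T')(m) = 0
J = 85 (J = Add(-71, 156) = 85)
R = Rational(519, 680) (R = Mul(Rational(1, 6), Add(Mul(-57, Pow(85, -1)), Mul(63, Pow(12, -1)))) = Mul(Rational(1, 6), Add(Mul(-57, Rational(1, 85)), Mul(63, Rational(1, 12)))) = Mul(Rational(1, 6), Add(Rational(-57, 85), Rational(21, 4))) = Mul(Rational(1, 6), Rational(1557, 340)) = Rational(519, 680) ≈ 0.76324)
Mul(R, Mul(Add(-4, -55), Pow(Add(Function('T')(-8), 6), -1))) = Mul(Rational(519, 680), Mul(Add(-4, -55), Pow(Add(0, 6), -1))) = Mul(Rational(519, 680), Mul(-59, Pow(6, -1))) = Mul(Rational(519, 680), Mul(-59, Rational(1, 6))) = Mul(Rational(519, 680), Rational(-59, 6)) = Rational(-10207, 1360)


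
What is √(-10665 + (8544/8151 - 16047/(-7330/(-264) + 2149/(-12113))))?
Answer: I*√161527441529691401231881957/119848166009 ≈ 106.05*I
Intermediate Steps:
√(-10665 + (8544/8151 - 16047/(-7330/(-264) + 2149/(-12113)))) = √(-10665 + (8544*(1/8151) - 16047/(-7330*(-1/264) + 2149*(-1/12113)))) = √(-10665 + (2848/2717 - 16047/(3665/132 - 2149/12113))) = √(-10665 + (2848/2717 - 16047/44110477/1598916)) = √(-10665 + (2848/2717 - 16047*1598916/44110477)) = √(-10665 + (2848/2717 - 25657805052/44110477)) = √(-10665 - 69586629687788/119848166009) = √(-1347767320173773/119848166009) = I*√161527441529691401231881957/119848166009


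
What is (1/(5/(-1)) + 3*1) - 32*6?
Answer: -946/5 ≈ -189.20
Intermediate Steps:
(1/(5/(-1)) + 3*1) - 32*6 = (1/(5*(-1)) + 3) - 192 = (1/(-5) + 3) - 192 = (-⅕ + 3) - 192 = 14/5 - 192 = -946/5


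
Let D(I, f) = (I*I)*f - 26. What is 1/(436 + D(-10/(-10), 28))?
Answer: 1/438 ≈ 0.0022831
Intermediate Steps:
D(I, f) = -26 + f*I**2 (D(I, f) = I**2*f - 26 = f*I**2 - 26 = -26 + f*I**2)
1/(436 + D(-10/(-10), 28)) = 1/(436 + (-26 + 28*(-10/(-10))**2)) = 1/(436 + (-26 + 28*(-10*(-1/10))**2)) = 1/(436 + (-26 + 28*1**2)) = 1/(436 + (-26 + 28*1)) = 1/(436 + (-26 + 28)) = 1/(436 + 2) = 1/438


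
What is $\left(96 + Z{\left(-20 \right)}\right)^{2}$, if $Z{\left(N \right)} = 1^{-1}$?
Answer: $9409$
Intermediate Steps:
$Z{\left(N \right)} = 1$
$\left(96 + Z{\left(-20 \right)}\right)^{2} = \left(96 + 1\right)^{2} = 97^{2} = 9409$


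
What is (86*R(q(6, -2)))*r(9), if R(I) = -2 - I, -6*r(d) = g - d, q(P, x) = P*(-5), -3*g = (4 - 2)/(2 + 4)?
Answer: 98728/27 ≈ 3656.6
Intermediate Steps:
g = -⅑ (g = -(4 - 2)/(3*(2 + 4)) = -2/(3*6) = -⅓*⅓ = -⅑ ≈ -0.11111)
q(P, x) = -5*P
r(d) = 1/54 + d/6 (r(d) = -(-⅑ - d)/6 = 1/54 + d/6)
(86*R(q(6, -2)))*r(9) = (86*(-2 - (-5)*6))*(1/54 + (⅙)*9) = (86*(-2 - 1*(-30)))*(1/54 + 3/2) = (86*(-2 + 30))*(41/27) = (86*28)*(41/27) = 2408*(41/27) = 98728/27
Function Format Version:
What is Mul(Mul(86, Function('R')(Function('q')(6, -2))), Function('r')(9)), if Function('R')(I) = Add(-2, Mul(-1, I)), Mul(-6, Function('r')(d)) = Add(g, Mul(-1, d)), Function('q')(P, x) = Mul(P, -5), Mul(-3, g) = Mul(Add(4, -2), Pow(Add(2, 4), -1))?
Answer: Rational(98728, 27) ≈ 3656.6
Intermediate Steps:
g = Rational(-1, 9) (g = Mul(Rational(-1, 3), Mul(Add(4, -2), Pow(Add(2, 4), -1))) = Mul(Rational(-1, 3), Mul(2, Pow(6, -1))) = Mul(Rational(-1, 3), Mul(2, Rational(1, 6))) = Mul(Rational(-1, 3), Rational(1, 3)) = Rational(-1, 9) ≈ -0.11111)
Function('q')(P, x) = Mul(-5, P)
Function('r')(d) = Add(Rational(1, 54), Mul(Rational(1, 6), d)) (Function('r')(d) = Mul(Rational(-1, 6), Add(Rational(-1, 9), Mul(-1, d))) = Add(Rational(1, 54), Mul(Rational(1, 6), d)))
Mul(Mul(86, Function('R')(Function('q')(6, -2))), Function('r')(9)) = Mul(Mul(86, Add(-2, Mul(-1, Mul(-5, 6)))), Add(Rational(1, 54), Mul(Rational(1, 6), 9))) = Mul(Mul(86, Add(-2, Mul(-1, -30))), Add(Rational(1, 54), Rational(3, 2))) = Mul(Mul(86, Add(-2, 30)), Rational(41, 27)) = Mul(Mul(86, 28), Rational(41, 27)) = Mul(2408, Rational(41, 27)) = Rational(98728, 27)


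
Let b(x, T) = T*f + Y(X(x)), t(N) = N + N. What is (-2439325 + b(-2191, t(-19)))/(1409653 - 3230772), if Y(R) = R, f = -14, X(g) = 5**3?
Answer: 2438668/1821119 ≈ 1.3391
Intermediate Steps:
X(g) = 125
t(N) = 2*N
b(x, T) = 125 - 14*T (b(x, T) = T*(-14) + 125 = -14*T + 125 = 125 - 14*T)
(-2439325 + b(-2191, t(-19)))/(1409653 - 3230772) = (-2439325 + (125 - 28*(-19)))/(1409653 - 3230772) = (-2439325 + (125 - 14*(-38)))/(-1821119) = (-2439325 + (125 + 532))*(-1/1821119) = (-2439325 + 657)*(-1/1821119) = -2438668*(-1/1821119) = 2438668/1821119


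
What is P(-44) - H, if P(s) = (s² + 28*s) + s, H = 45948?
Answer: -45288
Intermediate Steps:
P(s) = s² + 29*s
P(-44) - H = -44*(29 - 44) - 1*45948 = -44*(-15) - 45948 = 660 - 45948 = -45288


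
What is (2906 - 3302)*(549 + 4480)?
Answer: -1991484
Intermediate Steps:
(2906 - 3302)*(549 + 4480) = -396*5029 = -1991484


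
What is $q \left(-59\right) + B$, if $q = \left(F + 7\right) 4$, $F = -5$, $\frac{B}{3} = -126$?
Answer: $-850$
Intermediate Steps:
$B = -378$ ($B = 3 \left(-126\right) = -378$)
$q = 8$ ($q = \left(-5 + 7\right) 4 = 2 \cdot 4 = 8$)
$q \left(-59\right) + B = 8 \left(-59\right) - 378 = -472 - 378 = -850$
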